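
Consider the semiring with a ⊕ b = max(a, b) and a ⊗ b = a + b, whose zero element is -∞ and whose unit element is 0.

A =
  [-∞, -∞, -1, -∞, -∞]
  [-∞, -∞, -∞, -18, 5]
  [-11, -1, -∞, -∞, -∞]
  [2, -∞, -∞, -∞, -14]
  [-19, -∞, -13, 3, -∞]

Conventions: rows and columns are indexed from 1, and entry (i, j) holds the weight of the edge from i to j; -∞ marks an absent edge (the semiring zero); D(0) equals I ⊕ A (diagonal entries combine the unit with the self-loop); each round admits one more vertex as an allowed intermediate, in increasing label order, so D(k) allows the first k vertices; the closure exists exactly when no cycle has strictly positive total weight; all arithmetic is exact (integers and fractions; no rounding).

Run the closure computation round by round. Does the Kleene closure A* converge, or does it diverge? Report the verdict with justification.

D(0):
  [0, -∞, -1, -∞, -∞]
  [-∞, 0, -∞, -18, 5]
  [-11, -1, 0, -∞, -∞]
  [2, -∞, -∞, 0, -14]
  [-19, -∞, -13, 3, 0]
D(1):
  [0, -∞, -1, -∞, -∞]
  [-∞, 0, -∞, -18, 5]
  [-11, -1, 0, -∞, -∞]
  [2, -∞, 1, 0, -14]
  [-19, -∞, -13, 3, 0]
D(2):
  [0, -∞, -1, -∞, -∞]
  [-∞, 0, -∞, -18, 5]
  [-11, -1, 0, -19, 4]
  [2, -∞, 1, 0, -14]
  [-19, -∞, -13, 3, 0]
D(3):
  [0, -2, -1, -20, 3]
  [-∞, 0, -∞, -18, 5]
  [-11, -1, 0, -19, 4]
  [2, 0, 1, 0, 5]
  [-19, -14, -13, 3, 0]
Detection: at round 4, diagonal entry (5, 5) turns strictly positive.
Key observation: the cycle 5->4->1->3->2->5 has total weight 3 + 2 + (-1) + (-1) + 5, which is strictly positive.
Answer: DIVERGES — positive cycle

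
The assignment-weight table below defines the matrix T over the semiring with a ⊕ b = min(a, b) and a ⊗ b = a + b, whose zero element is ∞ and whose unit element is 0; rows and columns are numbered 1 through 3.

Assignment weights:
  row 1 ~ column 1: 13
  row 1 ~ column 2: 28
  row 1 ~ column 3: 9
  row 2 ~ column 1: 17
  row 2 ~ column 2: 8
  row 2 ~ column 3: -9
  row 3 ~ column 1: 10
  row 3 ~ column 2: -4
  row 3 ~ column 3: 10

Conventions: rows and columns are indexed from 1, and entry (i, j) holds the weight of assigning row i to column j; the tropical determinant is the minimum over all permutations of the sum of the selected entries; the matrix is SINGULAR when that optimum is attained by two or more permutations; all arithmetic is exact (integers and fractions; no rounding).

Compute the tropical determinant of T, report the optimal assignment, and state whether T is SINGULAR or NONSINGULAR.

σ = (1, 2, 3): 13 + 8 + 10 = 31
σ = (1, 3, 2): 13 + (-9) + (-4) = 0
σ = (2, 1, 3): 28 + 17 + 10 = 55
σ = (2, 3, 1): 28 + (-9) + 10 = 29
σ = (3, 1, 2): 9 + 17 + (-4) = 22
σ = (3, 2, 1): 9 + 8 + 10 = 27
Optimal value attained by: σ = (1, 3, 2).
Answer: det⊕(T) = 0; verdict: NONSINGULAR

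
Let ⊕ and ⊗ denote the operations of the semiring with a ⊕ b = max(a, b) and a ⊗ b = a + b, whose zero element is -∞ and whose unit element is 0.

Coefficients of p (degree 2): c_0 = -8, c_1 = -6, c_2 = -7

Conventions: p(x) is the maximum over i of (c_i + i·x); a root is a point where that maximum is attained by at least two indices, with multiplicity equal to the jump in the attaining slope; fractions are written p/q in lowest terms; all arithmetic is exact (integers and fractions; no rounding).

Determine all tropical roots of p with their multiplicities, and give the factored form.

hull edge (i=0, c=-8) to (i=1, c=-6): slope 2, span 1
hull edge (i=1, c=-6) to (i=2, c=-7): slope -1, span 1
Factored form: p(x) = -7 ⊗ (x ⊕ (-2)) ⊗ (x ⊕ 1)
Answer: roots = -2 (mult 1), 1 (mult 1)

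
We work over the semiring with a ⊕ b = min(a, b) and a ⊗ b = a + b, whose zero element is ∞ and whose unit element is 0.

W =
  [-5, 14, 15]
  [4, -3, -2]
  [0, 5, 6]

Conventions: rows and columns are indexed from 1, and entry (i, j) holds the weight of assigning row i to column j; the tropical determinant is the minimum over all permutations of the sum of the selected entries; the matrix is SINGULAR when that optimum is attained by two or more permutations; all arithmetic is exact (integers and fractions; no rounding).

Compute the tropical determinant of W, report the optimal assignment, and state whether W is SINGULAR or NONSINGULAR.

σ = (1, 2, 3): (-5) + (-3) + 6 = -2
σ = (1, 3, 2): (-5) + (-2) + 5 = -2
σ = (2, 1, 3): 14 + 4 + 6 = 24
σ = (2, 3, 1): 14 + (-2) + 0 = 12
σ = (3, 1, 2): 15 + 4 + 5 = 24
σ = (3, 2, 1): 15 + (-3) + 0 = 12
Optimal value attained by: σ = (1, 2, 3).
Answer: det⊕(W) = -2; verdict: SINGULAR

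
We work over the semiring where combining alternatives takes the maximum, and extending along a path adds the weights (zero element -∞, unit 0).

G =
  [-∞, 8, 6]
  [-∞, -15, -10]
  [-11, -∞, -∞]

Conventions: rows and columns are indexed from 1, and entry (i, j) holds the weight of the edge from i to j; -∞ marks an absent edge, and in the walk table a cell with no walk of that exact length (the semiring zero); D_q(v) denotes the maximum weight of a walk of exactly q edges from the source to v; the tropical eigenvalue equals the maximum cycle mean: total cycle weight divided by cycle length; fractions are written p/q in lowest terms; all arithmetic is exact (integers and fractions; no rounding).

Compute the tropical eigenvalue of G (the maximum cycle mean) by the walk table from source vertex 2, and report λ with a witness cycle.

q=0: [-∞, 0, -∞]
q=1: [-∞, -15, -10]
q=2: [-21, -30, -25]
q=3: [-36, -13, -15]
Optimal cycle mean attained by: cycle 1->3->1, total 6 + (-11), length 2.
Answer: λ = -5/2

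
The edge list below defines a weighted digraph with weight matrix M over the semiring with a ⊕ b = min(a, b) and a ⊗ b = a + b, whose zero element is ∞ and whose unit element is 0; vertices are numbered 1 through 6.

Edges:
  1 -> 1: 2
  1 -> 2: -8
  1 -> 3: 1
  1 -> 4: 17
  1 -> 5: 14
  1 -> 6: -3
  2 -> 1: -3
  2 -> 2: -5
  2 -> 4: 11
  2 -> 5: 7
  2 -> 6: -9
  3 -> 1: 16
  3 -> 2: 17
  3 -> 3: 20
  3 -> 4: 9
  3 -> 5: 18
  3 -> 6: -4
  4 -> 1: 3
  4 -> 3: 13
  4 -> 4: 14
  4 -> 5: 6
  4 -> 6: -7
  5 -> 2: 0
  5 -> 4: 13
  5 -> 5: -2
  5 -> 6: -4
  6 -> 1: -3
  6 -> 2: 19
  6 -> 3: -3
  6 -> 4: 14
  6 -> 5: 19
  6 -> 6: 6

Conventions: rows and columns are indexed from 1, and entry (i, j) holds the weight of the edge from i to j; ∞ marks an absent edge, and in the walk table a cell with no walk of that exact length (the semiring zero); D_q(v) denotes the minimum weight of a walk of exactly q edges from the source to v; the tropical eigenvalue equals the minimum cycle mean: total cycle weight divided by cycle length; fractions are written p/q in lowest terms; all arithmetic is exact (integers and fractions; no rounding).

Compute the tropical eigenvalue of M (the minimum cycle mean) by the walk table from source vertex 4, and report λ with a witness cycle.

q=0: [∞, ∞, ∞, 0, ∞, ∞]
q=1: [3, ∞, 13, 14, 6, -7]
q=2: [-10, -5, -10, 7, 4, -1]
q=3: [-8, -18, -9, -1, 2, -14]
q=4: [-21, -23, -17, -7, -11, -27]
q=5: [-30, -29, -30, -13, -16, -32]
q=6: [-35, -38, -35, -21, -22, -38]
Optimal cycle mean attained by: cycle 1->2->6->1, total (-8) + (-9) + (-3), length 3.
Answer: λ = -20/3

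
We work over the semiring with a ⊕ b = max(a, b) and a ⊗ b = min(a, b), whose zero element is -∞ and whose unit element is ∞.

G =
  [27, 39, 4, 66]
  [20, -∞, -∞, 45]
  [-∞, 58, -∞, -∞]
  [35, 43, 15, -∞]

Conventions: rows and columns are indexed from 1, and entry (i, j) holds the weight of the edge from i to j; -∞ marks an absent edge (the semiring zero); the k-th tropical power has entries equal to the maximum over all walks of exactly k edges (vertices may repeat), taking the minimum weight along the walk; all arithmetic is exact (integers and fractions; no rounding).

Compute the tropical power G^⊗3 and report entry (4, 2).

G^⊗2:
  [35, 43, 15, 39]
  [35, 43, 15, 20]
  [20, -∞, -∞, 45]
  [27, 35, 4, 43]
G^⊗3:
  [35, 39, 15, 43]
  [27, 35, 15, 43]
  [35, 43, 15, 20]
  [35, 43, 15, 35]
Key observation: the optimum is the walk 4->2->4->2, with weight 43 min 45 min 43 = 43.
Optimal value attained by: walk 4->2->4->2.
Answer: (G^⊗3)[4][2] = 43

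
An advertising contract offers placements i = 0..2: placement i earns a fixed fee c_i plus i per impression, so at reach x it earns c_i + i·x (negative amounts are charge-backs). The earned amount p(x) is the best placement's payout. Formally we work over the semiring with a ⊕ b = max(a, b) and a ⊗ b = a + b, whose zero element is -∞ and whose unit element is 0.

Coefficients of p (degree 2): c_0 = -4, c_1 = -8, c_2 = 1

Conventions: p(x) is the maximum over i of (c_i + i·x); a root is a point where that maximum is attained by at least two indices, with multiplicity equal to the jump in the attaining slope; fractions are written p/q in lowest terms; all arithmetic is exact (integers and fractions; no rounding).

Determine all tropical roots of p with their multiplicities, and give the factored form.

hull edge (i=0, c=-4) to (i=2, c=1): slope 5/2, span 2
Factored form: p(x) = 1 ⊗ (x ⊕ (-5/2)) ⊗ (x ⊕ (-5/2))
Answer: roots = -5/2 (mult 2)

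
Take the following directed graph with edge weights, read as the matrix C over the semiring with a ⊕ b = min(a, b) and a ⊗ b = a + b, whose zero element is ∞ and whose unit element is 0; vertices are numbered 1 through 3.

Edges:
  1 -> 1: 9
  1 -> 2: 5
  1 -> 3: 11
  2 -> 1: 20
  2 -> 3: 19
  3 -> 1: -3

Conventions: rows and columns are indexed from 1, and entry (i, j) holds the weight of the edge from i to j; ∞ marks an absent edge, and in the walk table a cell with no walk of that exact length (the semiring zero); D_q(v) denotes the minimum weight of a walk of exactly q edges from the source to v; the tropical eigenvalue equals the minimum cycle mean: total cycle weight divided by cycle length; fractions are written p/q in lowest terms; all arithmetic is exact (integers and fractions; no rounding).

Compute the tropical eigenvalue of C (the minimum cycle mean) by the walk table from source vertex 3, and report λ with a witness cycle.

q=0: [∞, ∞, 0]
q=1: [-3, ∞, ∞]
q=2: [6, 2, 8]
q=3: [5, 11, 17]
Optimal cycle mean attained by: cycle 1->3->1, total 11 + (-3), length 2.
Answer: λ = 4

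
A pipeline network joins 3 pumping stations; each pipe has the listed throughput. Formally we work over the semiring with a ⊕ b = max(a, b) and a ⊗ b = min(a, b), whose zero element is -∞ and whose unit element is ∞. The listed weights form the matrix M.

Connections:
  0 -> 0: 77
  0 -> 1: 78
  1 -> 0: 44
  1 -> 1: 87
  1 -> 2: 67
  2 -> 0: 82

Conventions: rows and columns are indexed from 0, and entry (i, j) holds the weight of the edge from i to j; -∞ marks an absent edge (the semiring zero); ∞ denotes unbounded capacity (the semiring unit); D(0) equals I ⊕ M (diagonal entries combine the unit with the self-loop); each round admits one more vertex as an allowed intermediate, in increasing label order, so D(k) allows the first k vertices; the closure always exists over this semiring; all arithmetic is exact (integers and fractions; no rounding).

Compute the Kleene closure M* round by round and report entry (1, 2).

D(0):
  [∞, 78, -∞]
  [44, ∞, 67]
  [82, -∞, ∞]
D(1):
  [∞, 78, -∞]
  [44, ∞, 67]
  [82, 78, ∞]
D(2):
  [∞, 78, 67]
  [44, ∞, 67]
  [82, 78, ∞]
D(3):
  [∞, 78, 67]
  [67, ∞, 67]
  [82, 78, ∞]
Answer: M*[1][2] = 67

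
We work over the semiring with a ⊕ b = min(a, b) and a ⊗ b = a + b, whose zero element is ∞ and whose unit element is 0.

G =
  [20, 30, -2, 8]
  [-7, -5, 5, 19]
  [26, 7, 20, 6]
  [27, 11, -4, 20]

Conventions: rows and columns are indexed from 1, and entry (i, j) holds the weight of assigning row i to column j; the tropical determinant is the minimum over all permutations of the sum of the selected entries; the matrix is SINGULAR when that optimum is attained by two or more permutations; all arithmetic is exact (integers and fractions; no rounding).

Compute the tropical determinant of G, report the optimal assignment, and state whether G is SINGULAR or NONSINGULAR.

σ = (1, 2, 3, 4): 20 + (-5) + 20 + 20 = 55
σ = (1, 2, 4, 3): 20 + (-5) + 6 + (-4) = 17
σ = (1, 3, 2, 4): 20 + 5 + 7 + 20 = 52
σ = (1, 3, 4, 2): 20 + 5 + 6 + 11 = 42
σ = (1, 4, 2, 3): 20 + 19 + 7 + (-4) = 42
σ = (1, 4, 3, 2): 20 + 19 + 20 + 11 = 70
σ = (2, 1, 3, 4): 30 + (-7) + 20 + 20 = 63
σ = (2, 1, 4, 3): 30 + (-7) + 6 + (-4) = 25
σ = (2, 3, 1, 4): 30 + 5 + 26 + 20 = 81
σ = (2, 3, 4, 1): 30 + 5 + 6 + 27 = 68
σ = (2, 4, 1, 3): 30 + 19 + 26 + (-4) = 71
σ = (2, 4, 3, 1): 30 + 19 + 20 + 27 = 96
σ = (3, 1, 2, 4): (-2) + (-7) + 7 + 20 = 18
σ = (3, 1, 4, 2): (-2) + (-7) + 6 + 11 = 8
σ = (3, 2, 1, 4): (-2) + (-5) + 26 + 20 = 39
σ = (3, 2, 4, 1): (-2) + (-5) + 6 + 27 = 26
σ = (3, 4, 1, 2): (-2) + 19 + 26 + 11 = 54
σ = (3, 4, 2, 1): (-2) + 19 + 7 + 27 = 51
σ = (4, 1, 2, 3): 8 + (-7) + 7 + (-4) = 4
σ = (4, 1, 3, 2): 8 + (-7) + 20 + 11 = 32
σ = (4, 2, 1, 3): 8 + (-5) + 26 + (-4) = 25
σ = (4, 2, 3, 1): 8 + (-5) + 20 + 27 = 50
σ = (4, 3, 1, 2): 8 + 5 + 26 + 11 = 50
σ = (4, 3, 2, 1): 8 + 5 + 7 + 27 = 47
Optimal value attained by: σ = (4, 1, 2, 3).
Answer: det⊕(G) = 4; verdict: NONSINGULAR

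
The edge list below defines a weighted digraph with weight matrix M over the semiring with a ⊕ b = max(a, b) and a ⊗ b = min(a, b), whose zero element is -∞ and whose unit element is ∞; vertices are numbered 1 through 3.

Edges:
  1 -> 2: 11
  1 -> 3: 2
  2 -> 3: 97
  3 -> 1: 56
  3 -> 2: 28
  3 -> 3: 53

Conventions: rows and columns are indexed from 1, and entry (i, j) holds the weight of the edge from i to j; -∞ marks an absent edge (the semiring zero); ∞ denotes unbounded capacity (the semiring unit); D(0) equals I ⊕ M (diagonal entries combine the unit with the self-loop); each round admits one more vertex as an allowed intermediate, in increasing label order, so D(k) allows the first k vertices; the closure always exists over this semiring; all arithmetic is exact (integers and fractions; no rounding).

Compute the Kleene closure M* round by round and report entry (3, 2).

D(0):
  [∞, 11, 2]
  [-∞, ∞, 97]
  [56, 28, ∞]
D(1):
  [∞, 11, 2]
  [-∞, ∞, 97]
  [56, 28, ∞]
D(2):
  [∞, 11, 11]
  [-∞, ∞, 97]
  [56, 28, ∞]
D(3):
  [∞, 11, 11]
  [56, ∞, 97]
  [56, 28, ∞]
Answer: M*[3][2] = 28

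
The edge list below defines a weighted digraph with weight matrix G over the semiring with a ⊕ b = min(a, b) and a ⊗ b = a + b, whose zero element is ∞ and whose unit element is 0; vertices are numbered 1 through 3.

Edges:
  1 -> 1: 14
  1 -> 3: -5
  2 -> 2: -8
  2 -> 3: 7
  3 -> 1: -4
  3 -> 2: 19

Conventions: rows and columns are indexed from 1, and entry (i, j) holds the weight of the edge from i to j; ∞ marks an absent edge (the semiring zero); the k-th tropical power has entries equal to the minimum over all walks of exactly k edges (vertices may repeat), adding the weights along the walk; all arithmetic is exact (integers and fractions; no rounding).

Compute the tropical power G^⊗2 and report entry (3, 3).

G^⊗2:
  [-9, 14, 9]
  [3, -16, -1]
  [10, 11, -9]
Key observation: the optimum is the walk 3->1->3, with weight (-4) + (-5) = -9.
Optimal value attained by: walk 3->1->3.
Answer: (G^⊗2)[3][3] = -9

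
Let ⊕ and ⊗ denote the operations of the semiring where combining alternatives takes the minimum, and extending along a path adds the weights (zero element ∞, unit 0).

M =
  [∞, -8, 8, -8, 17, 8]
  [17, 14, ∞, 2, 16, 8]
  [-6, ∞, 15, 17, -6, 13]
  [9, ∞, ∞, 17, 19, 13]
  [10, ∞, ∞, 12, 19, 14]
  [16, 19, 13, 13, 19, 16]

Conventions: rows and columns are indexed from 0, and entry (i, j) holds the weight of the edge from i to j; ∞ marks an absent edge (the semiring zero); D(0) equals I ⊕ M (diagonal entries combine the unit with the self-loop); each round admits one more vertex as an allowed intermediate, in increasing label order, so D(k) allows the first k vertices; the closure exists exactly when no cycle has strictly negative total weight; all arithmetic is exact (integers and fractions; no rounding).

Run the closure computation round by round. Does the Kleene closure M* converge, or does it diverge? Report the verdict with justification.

D(0):
  [0, -8, 8, -8, 17, 8]
  [17, 0, ∞, 2, 16, 8]
  [-6, ∞, 0, 17, -6, 13]
  [9, ∞, ∞, 0, 19, 13]
  [10, ∞, ∞, 12, 0, 14]
  [16, 19, 13, 13, 19, 0]
D(1):
  [0, -8, 8, -8, 17, 8]
  [17, 0, 25, 2, 16, 8]
  [-6, -14, 0, -14, -6, 2]
  [9, 1, 17, 0, 19, 13]
  [10, 2, 18, 2, 0, 14]
  [16, 8, 13, 8, 19, 0]
D(2):
  [0, -8, 8, -8, 8, 0]
  [17, 0, 25, 2, 16, 8]
  [-6, -14, 0, -14, -6, -6]
  [9, 1, 17, 0, 17, 9]
  [10, 2, 18, 2, 0, 10]
  [16, 8, 13, 8, 19, 0]
D(3):
  [0, -8, 8, -8, 2, 0]
  [17, 0, 25, 2, 16, 8]
  [-6, -14, 0, -14, -6, -6]
  [9, 1, 17, 0, 11, 9]
  [10, 2, 18, 2, 0, 10]
  [7, -1, 13, -1, 7, 0]
D(4):
  [0, -8, 8, -8, 2, 0]
  [11, 0, 19, 2, 13, 8]
  [-6, -14, 0, -14, -6, -6]
  [9, 1, 17, 0, 11, 9]
  [10, 2, 18, 2, 0, 10]
  [7, -1, 13, -1, 7, 0]
D(5):
  [0, -8, 8, -8, 2, 0]
  [11, 0, 19, 2, 13, 8]
  [-6, -14, 0, -14, -6, -6]
  [9, 1, 17, 0, 11, 9]
  [10, 2, 18, 2, 0, 10]
  [7, -1, 13, -1, 7, 0]
D(6):
  [0, -8, 8, -8, 2, 0]
  [11, 0, 19, 2, 13, 8]
  [-6, -14, 0, -14, -6, -6]
  [9, 1, 17, 0, 11, 9]
  [10, 2, 18, 2, 0, 10]
  [7, -1, 13, -1, 7, 0]
Key observation: every diagonal entry stays at the unit through all rounds, so no improving cycle exists.
Answer: CONVERGES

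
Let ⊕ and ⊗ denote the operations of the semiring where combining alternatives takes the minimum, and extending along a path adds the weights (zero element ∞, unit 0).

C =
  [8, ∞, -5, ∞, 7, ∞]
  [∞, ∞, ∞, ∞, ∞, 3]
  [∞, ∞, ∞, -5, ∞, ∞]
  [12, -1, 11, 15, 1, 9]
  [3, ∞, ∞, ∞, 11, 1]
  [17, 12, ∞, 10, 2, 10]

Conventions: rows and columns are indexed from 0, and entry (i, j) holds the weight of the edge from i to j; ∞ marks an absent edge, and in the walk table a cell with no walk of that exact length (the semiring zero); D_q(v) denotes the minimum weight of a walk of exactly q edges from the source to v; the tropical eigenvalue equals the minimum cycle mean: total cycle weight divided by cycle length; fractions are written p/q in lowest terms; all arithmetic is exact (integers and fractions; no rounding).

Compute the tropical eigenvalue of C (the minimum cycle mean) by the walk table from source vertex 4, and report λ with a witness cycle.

q=0: [∞, ∞, ∞, ∞, 0, ∞]
q=1: [3, ∞, ∞, ∞, 11, 1]
q=2: [11, 13, -2, 11, 3, 11]
q=3: [6, 10, 6, -7, 12, 4]
q=4: [5, -8, 1, 1, -6, 2]
q=5: [-3, 0, 0, -4, 2, -5]
q=6: [5, -5, -8, -5, -3, 3]
Optimal cycle mean attained by: cycle 0->2->3->4->0, total (-5) + (-5) + 1 + 3, length 4.
Answer: λ = -3/2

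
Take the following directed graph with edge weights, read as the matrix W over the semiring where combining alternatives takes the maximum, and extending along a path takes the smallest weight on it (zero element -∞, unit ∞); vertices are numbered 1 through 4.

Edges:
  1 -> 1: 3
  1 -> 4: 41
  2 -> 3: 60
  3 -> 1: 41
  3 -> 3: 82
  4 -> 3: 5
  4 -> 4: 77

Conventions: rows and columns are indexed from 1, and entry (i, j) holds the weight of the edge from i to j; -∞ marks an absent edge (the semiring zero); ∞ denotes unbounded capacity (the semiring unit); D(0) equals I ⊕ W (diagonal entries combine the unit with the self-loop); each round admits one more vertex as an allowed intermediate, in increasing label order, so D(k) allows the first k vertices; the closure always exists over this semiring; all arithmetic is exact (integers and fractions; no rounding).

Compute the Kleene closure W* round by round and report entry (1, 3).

D(0):
  [∞, -∞, -∞, 41]
  [-∞, ∞, 60, -∞]
  [41, -∞, ∞, -∞]
  [-∞, -∞, 5, ∞]
D(1):
  [∞, -∞, -∞, 41]
  [-∞, ∞, 60, -∞]
  [41, -∞, ∞, 41]
  [-∞, -∞, 5, ∞]
D(2):
  [∞, -∞, -∞, 41]
  [-∞, ∞, 60, -∞]
  [41, -∞, ∞, 41]
  [-∞, -∞, 5, ∞]
D(3):
  [∞, -∞, -∞, 41]
  [41, ∞, 60, 41]
  [41, -∞, ∞, 41]
  [5, -∞, 5, ∞]
D(4):
  [∞, -∞, 5, 41]
  [41, ∞, 60, 41]
  [41, -∞, ∞, 41]
  [5, -∞, 5, ∞]
Answer: W*[1][3] = 5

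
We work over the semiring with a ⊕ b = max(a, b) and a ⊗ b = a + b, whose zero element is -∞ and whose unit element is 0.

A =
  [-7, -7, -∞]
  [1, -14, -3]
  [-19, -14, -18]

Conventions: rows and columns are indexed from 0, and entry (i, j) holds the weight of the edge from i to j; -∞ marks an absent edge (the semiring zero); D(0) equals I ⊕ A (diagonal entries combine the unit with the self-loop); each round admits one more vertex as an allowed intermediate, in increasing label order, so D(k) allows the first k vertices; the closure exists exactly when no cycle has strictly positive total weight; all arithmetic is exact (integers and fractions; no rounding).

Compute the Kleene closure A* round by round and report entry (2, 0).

D(0):
  [0, -7, -∞]
  [1, 0, -3]
  [-19, -14, 0]
D(1):
  [0, -7, -∞]
  [1, 0, -3]
  [-19, -14, 0]
D(2):
  [0, -7, -10]
  [1, 0, -3]
  [-13, -14, 0]
D(3):
  [0, -7, -10]
  [1, 0, -3]
  [-13, -14, 0]
Answer: A*[2][0] = -13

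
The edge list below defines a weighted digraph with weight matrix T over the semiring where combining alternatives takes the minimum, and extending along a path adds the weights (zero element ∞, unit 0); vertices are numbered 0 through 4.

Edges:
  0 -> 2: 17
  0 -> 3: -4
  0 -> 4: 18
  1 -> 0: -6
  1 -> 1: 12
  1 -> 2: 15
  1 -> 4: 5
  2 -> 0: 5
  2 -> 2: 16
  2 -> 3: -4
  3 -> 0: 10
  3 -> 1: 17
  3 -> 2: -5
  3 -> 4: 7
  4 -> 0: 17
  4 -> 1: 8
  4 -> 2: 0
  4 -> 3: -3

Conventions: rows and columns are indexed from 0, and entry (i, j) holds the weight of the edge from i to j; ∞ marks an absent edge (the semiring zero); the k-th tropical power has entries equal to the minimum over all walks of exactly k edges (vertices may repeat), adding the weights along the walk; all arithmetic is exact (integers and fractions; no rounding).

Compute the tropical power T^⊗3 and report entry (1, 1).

T^⊗2:
  [6, 13, -9, 13, 3]
  [6, 13, 5, -10, 12]
  [6, 13, -9, 1, 3]
  [0, 15, 7, -9, 22]
  [2, 14, -8, -4, 4]
T^⊗3:
  [-4, 11, 3, -13, 18]
  [0, 7, -15, 1, -3]
  [-4, 11, -4, -13, 8]
  [1, 8, -14, -4, -2]
  [-3, 12, -9, -12, 3]
Key observation: the optimum is the walk 1->0->3->1, with weight (-6) + (-4) + 17 = 7.
Optimal value attained by: walk 1->0->3->1.
Answer: (T^⊗3)[1][1] = 7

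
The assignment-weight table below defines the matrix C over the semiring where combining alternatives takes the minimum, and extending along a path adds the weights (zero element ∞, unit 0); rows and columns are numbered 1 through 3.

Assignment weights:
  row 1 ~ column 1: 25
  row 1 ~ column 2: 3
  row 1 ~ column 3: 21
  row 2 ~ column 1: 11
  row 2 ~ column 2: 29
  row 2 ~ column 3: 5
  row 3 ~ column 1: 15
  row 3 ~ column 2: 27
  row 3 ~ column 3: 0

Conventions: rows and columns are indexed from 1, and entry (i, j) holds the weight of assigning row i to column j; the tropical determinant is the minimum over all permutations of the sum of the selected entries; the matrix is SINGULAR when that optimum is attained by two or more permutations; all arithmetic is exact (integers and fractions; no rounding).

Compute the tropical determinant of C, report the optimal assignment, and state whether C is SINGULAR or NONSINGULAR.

σ = (1, 2, 3): 25 + 29 + 0 = 54
σ = (1, 3, 2): 25 + 5 + 27 = 57
σ = (2, 1, 3): 3 + 11 + 0 = 14
σ = (2, 3, 1): 3 + 5 + 15 = 23
σ = (3, 1, 2): 21 + 11 + 27 = 59
σ = (3, 2, 1): 21 + 29 + 15 = 65
Optimal value attained by: σ = (2, 1, 3).
Answer: det⊕(C) = 14; verdict: NONSINGULAR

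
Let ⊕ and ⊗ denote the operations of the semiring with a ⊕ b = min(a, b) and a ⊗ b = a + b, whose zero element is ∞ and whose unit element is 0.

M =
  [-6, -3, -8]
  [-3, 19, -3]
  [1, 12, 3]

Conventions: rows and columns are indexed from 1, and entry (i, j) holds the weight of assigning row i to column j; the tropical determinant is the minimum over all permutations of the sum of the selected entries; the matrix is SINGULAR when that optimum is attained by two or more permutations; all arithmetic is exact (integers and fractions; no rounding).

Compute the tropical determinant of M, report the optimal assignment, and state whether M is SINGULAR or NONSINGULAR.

σ = (1, 2, 3): (-6) + 19 + 3 = 16
σ = (1, 3, 2): (-6) + (-3) + 12 = 3
σ = (2, 1, 3): (-3) + (-3) + 3 = -3
σ = (2, 3, 1): (-3) + (-3) + 1 = -5
σ = (3, 1, 2): (-8) + (-3) + 12 = 1
σ = (3, 2, 1): (-8) + 19 + 1 = 12
Optimal value attained by: σ = (2, 3, 1).
Answer: det⊕(M) = -5; verdict: NONSINGULAR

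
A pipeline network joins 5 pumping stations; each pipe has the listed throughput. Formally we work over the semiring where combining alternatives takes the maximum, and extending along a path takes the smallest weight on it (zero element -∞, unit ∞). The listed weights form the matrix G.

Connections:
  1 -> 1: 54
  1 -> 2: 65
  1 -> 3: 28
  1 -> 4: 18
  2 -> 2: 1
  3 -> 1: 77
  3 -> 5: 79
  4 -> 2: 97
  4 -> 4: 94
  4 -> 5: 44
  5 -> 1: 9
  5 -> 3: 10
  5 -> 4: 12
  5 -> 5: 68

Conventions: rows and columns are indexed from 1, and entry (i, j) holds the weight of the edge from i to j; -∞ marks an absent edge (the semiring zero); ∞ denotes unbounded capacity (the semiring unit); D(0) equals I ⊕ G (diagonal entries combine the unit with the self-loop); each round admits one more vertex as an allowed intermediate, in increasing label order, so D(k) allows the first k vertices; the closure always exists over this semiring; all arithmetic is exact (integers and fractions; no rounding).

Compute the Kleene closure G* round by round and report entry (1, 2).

D(0):
  [∞, 65, 28, 18, -∞]
  [-∞, ∞, -∞, -∞, -∞]
  [77, -∞, ∞, -∞, 79]
  [-∞, 97, -∞, ∞, 44]
  [9, -∞, 10, 12, ∞]
D(1):
  [∞, 65, 28, 18, -∞]
  [-∞, ∞, -∞, -∞, -∞]
  [77, 65, ∞, 18, 79]
  [-∞, 97, -∞, ∞, 44]
  [9, 9, 10, 12, ∞]
D(2):
  [∞, 65, 28, 18, -∞]
  [-∞, ∞, -∞, -∞, -∞]
  [77, 65, ∞, 18, 79]
  [-∞, 97, -∞, ∞, 44]
  [9, 9, 10, 12, ∞]
D(3):
  [∞, 65, 28, 18, 28]
  [-∞, ∞, -∞, -∞, -∞]
  [77, 65, ∞, 18, 79]
  [-∞, 97, -∞, ∞, 44]
  [10, 10, 10, 12, ∞]
D(4):
  [∞, 65, 28, 18, 28]
  [-∞, ∞, -∞, -∞, -∞]
  [77, 65, ∞, 18, 79]
  [-∞, 97, -∞, ∞, 44]
  [10, 12, 10, 12, ∞]
D(5):
  [∞, 65, 28, 18, 28]
  [-∞, ∞, -∞, -∞, -∞]
  [77, 65, ∞, 18, 79]
  [10, 97, 10, ∞, 44]
  [10, 12, 10, 12, ∞]
Answer: G*[1][2] = 65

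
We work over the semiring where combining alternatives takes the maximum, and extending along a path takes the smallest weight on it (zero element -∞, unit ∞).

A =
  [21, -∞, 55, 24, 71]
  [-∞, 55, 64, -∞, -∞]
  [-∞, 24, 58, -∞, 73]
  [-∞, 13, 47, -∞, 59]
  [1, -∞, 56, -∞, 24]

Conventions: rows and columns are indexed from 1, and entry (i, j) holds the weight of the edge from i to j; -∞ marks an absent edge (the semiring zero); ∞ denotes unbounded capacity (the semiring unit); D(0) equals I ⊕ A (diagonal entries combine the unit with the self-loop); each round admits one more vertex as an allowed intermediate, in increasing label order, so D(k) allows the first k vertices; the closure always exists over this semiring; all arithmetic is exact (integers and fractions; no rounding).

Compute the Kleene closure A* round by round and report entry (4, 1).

D(0):
  [∞, -∞, 55, 24, 71]
  [-∞, ∞, 64, -∞, -∞]
  [-∞, 24, ∞, -∞, 73]
  [-∞, 13, 47, ∞, 59]
  [1, -∞, 56, -∞, ∞]
D(1):
  [∞, -∞, 55, 24, 71]
  [-∞, ∞, 64, -∞, -∞]
  [-∞, 24, ∞, -∞, 73]
  [-∞, 13, 47, ∞, 59]
  [1, -∞, 56, 1, ∞]
D(2):
  [∞, -∞, 55, 24, 71]
  [-∞, ∞, 64, -∞, -∞]
  [-∞, 24, ∞, -∞, 73]
  [-∞, 13, 47, ∞, 59]
  [1, -∞, 56, 1, ∞]
D(3):
  [∞, 24, 55, 24, 71]
  [-∞, ∞, 64, -∞, 64]
  [-∞, 24, ∞, -∞, 73]
  [-∞, 24, 47, ∞, 59]
  [1, 24, 56, 1, ∞]
D(4):
  [∞, 24, 55, 24, 71]
  [-∞, ∞, 64, -∞, 64]
  [-∞, 24, ∞, -∞, 73]
  [-∞, 24, 47, ∞, 59]
  [1, 24, 56, 1, ∞]
D(5):
  [∞, 24, 56, 24, 71]
  [1, ∞, 64, 1, 64]
  [1, 24, ∞, 1, 73]
  [1, 24, 56, ∞, 59]
  [1, 24, 56, 1, ∞]
Answer: A*[4][1] = 1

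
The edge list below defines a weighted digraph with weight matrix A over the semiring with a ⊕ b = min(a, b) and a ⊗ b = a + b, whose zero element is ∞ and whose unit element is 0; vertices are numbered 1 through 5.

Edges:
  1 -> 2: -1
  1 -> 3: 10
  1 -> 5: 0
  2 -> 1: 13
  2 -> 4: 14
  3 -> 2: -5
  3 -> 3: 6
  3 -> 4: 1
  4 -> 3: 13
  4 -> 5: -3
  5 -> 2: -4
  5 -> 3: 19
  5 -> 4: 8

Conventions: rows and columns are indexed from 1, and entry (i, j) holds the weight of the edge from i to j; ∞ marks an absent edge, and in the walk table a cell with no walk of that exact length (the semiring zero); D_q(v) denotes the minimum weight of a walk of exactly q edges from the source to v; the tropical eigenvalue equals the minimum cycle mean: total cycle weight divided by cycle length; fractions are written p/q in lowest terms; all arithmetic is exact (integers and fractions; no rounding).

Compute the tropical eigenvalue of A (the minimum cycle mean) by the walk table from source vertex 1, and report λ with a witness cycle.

q=0: [0, ∞, ∞, ∞, ∞]
q=1: [∞, -1, 10, ∞, 0]
q=2: [12, -4, 16, 8, ∞]
q=3: [9, 11, 21, 10, 5]
q=4: [24, 1, 19, 13, 7]
q=5: [14, 3, 25, 15, 10]
Optimal cycle mean attained by: cycle 2->4->5->2, total 14 + (-3) + (-4), length 3.
Answer: λ = 7/3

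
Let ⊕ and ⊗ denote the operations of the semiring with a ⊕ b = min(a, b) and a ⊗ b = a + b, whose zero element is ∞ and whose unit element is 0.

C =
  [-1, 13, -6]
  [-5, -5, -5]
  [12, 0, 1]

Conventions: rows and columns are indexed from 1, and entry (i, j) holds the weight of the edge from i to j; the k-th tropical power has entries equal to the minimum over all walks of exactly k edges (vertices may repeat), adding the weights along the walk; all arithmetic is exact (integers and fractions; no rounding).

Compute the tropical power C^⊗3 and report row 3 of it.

C^⊗2:
  [-2, -6, -7]
  [-10, -10, -11]
  [-5, -5, -5]
C^⊗3:
  [-11, -11, -11]
  [-15, -15, -16]
  [-10, -10, -11]
Answer: row 3 of C^⊗3 = [-10, -10, -11]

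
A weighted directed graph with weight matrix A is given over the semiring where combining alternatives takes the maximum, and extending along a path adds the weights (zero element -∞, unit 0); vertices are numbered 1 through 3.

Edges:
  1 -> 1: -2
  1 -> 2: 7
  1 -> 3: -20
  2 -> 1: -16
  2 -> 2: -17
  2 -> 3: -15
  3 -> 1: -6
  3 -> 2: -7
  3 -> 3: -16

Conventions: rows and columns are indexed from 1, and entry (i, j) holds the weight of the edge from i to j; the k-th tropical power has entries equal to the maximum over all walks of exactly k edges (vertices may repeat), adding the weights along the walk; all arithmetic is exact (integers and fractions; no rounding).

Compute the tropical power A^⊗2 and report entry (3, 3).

A^⊗2:
  [-4, 5, -8]
  [-18, -9, -31]
  [-8, 1, -22]
Key observation: the optimum is the walk 3->2->3, with weight (-7) + (-15) = -22.
Optimal value attained by: walk 3->2->3.
Answer: (A^⊗2)[3][3] = -22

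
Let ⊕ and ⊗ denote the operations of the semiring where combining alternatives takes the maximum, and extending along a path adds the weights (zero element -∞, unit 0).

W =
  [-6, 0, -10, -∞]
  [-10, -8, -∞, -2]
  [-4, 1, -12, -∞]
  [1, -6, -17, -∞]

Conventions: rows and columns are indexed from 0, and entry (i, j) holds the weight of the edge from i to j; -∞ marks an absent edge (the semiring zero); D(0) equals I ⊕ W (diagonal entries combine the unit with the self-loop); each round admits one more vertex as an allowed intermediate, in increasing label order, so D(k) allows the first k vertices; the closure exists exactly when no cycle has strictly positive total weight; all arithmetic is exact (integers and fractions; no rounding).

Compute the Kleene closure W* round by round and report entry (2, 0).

D(0):
  [0, 0, -10, -∞]
  [-10, 0, -∞, -2]
  [-4, 1, 0, -∞]
  [1, -6, -17, 0]
D(1):
  [0, 0, -10, -∞]
  [-10, 0, -20, -2]
  [-4, 1, 0, -∞]
  [1, 1, -9, 0]
D(2):
  [0, 0, -10, -2]
  [-10, 0, -20, -2]
  [-4, 1, 0, -1]
  [1, 1, -9, 0]
D(3):
  [0, 0, -10, -2]
  [-10, 0, -20, -2]
  [-4, 1, 0, -1]
  [1, 1, -9, 0]
D(4):
  [0, 0, -10, -2]
  [-1, 0, -11, -2]
  [0, 1, 0, -1]
  [1, 1, -9, 0]
Answer: W*[2][0] = 0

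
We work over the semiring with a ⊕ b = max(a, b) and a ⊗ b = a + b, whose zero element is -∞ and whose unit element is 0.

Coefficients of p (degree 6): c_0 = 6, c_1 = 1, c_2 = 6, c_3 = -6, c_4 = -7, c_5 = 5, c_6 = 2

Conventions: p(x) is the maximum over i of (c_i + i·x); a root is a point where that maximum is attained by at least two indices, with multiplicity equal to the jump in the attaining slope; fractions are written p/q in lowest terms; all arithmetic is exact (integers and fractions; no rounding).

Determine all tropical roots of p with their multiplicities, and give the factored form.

hull edge (i=0, c=6) to (i=2, c=6): slope 0, span 2
hull edge (i=2, c=6) to (i=5, c=5): slope -1/3, span 3
hull edge (i=5, c=5) to (i=6, c=2): slope -3, span 1
Factored form: p(x) = 2 ⊗ (x ⊕ 0) ⊗ (x ⊕ 0) ⊗ (x ⊕ 1/3) ⊗ (x ⊕ 1/3) ⊗ (x ⊕ 1/3) ⊗ (x ⊕ 3)
Answer: roots = 0 (mult 2), 1/3 (mult 3), 3 (mult 1)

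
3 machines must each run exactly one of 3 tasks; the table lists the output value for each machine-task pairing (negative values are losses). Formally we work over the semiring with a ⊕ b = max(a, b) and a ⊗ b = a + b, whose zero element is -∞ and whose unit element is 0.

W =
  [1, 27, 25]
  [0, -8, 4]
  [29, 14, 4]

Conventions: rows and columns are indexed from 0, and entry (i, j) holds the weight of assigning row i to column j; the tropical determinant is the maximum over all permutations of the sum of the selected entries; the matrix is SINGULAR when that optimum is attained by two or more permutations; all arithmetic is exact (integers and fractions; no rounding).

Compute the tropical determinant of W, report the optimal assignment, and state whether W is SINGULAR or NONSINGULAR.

σ = (0, 1, 2): 1 + (-8) + 4 = -3
σ = (0, 2, 1): 1 + 4 + 14 = 19
σ = (1, 0, 2): 27 + 0 + 4 = 31
σ = (1, 2, 0): 27 + 4 + 29 = 60
σ = (2, 0, 1): 25 + 0 + 14 = 39
σ = (2, 1, 0): 25 + (-8) + 29 = 46
Optimal value attained by: σ = (1, 2, 0).
Answer: det⊕(W) = 60; verdict: NONSINGULAR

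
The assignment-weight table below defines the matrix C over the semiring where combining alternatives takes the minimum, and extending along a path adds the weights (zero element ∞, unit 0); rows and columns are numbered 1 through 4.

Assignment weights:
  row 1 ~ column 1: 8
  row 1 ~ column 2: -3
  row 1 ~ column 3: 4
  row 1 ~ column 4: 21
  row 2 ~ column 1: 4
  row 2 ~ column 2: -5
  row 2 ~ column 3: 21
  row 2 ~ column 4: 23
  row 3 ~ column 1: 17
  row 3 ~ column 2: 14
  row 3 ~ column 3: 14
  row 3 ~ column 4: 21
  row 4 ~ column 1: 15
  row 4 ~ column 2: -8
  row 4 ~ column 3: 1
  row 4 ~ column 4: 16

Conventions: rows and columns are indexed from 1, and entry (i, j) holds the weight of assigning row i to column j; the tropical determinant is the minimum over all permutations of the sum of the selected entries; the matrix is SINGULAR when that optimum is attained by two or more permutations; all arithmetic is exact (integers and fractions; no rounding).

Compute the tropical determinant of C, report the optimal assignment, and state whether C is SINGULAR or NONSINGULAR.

σ = (1, 2, 3, 4): 8 + (-5) + 14 + 16 = 33
σ = (1, 2, 4, 3): 8 + (-5) + 21 + 1 = 25
σ = (1, 3, 2, 4): 8 + 21 + 14 + 16 = 59
σ = (1, 3, 4, 2): 8 + 21 + 21 + (-8) = 42
σ = (1, 4, 2, 3): 8 + 23 + 14 + 1 = 46
σ = (1, 4, 3, 2): 8 + 23 + 14 + (-8) = 37
σ = (2, 1, 3, 4): (-3) + 4 + 14 + 16 = 31
σ = (2, 1, 4, 3): (-3) + 4 + 21 + 1 = 23
σ = (2, 3, 1, 4): (-3) + 21 + 17 + 16 = 51
σ = (2, 3, 4, 1): (-3) + 21 + 21 + 15 = 54
σ = (2, 4, 1, 3): (-3) + 23 + 17 + 1 = 38
σ = (2, 4, 3, 1): (-3) + 23 + 14 + 15 = 49
σ = (3, 1, 2, 4): 4 + 4 + 14 + 16 = 38
σ = (3, 1, 4, 2): 4 + 4 + 21 + (-8) = 21
σ = (3, 2, 1, 4): 4 + (-5) + 17 + 16 = 32
σ = (3, 2, 4, 1): 4 + (-5) + 21 + 15 = 35
σ = (3, 4, 1, 2): 4 + 23 + 17 + (-8) = 36
σ = (3, 4, 2, 1): 4 + 23 + 14 + 15 = 56
σ = (4, 1, 2, 3): 21 + 4 + 14 + 1 = 40
σ = (4, 1, 3, 2): 21 + 4 + 14 + (-8) = 31
σ = (4, 2, 1, 3): 21 + (-5) + 17 + 1 = 34
σ = (4, 2, 3, 1): 21 + (-5) + 14 + 15 = 45
σ = (4, 3, 1, 2): 21 + 21 + 17 + (-8) = 51
σ = (4, 3, 2, 1): 21 + 21 + 14 + 15 = 71
Optimal value attained by: σ = (3, 1, 4, 2).
Answer: det⊕(C) = 21; verdict: NONSINGULAR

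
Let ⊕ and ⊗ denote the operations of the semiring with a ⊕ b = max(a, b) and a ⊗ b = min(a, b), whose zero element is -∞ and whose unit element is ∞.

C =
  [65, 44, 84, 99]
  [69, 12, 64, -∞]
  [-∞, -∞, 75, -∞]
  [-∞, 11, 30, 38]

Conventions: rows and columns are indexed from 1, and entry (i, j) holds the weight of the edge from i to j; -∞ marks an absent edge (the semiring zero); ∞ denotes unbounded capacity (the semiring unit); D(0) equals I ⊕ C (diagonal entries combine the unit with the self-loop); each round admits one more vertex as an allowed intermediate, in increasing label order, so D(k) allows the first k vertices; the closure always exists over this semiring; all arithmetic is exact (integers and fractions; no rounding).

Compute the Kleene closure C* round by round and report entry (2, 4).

D(0):
  [∞, 44, 84, 99]
  [69, ∞, 64, -∞]
  [-∞, -∞, ∞, -∞]
  [-∞, 11, 30, ∞]
D(1):
  [∞, 44, 84, 99]
  [69, ∞, 69, 69]
  [-∞, -∞, ∞, -∞]
  [-∞, 11, 30, ∞]
D(2):
  [∞, 44, 84, 99]
  [69, ∞, 69, 69]
  [-∞, -∞, ∞, -∞]
  [11, 11, 30, ∞]
D(3):
  [∞, 44, 84, 99]
  [69, ∞, 69, 69]
  [-∞, -∞, ∞, -∞]
  [11, 11, 30, ∞]
D(4):
  [∞, 44, 84, 99]
  [69, ∞, 69, 69]
  [-∞, -∞, ∞, -∞]
  [11, 11, 30, ∞]
Answer: C*[2][4] = 69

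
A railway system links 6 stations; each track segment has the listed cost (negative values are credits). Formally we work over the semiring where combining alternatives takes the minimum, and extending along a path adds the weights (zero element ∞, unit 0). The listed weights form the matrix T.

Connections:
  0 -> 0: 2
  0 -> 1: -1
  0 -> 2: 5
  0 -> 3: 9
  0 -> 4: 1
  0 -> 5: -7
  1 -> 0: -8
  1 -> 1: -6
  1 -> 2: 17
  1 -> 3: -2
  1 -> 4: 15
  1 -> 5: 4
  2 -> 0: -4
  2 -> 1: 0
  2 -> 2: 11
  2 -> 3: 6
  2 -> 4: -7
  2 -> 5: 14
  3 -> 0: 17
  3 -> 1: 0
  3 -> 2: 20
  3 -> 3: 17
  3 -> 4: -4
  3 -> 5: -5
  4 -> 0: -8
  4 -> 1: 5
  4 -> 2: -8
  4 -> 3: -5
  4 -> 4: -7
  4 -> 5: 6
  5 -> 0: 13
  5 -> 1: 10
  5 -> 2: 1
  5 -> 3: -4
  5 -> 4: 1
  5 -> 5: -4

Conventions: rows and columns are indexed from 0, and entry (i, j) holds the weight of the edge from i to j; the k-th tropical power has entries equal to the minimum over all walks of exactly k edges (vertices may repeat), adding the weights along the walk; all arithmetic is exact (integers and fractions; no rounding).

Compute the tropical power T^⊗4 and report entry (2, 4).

T^⊗2:
  [-9, -7, -7, -11, -6, -11]
  [-14, -12, -3, -8, -7, -15]
  [-15, -6, -15, -12, -14, -11]
  [-12, -6, -12, -9, -11, -9]
  [-15, -9, -15, -12, -15, -15]
  [-7, -4, -7, -8, -8, -9]
T^⊗3:
  [-15, -13, -14, -15, -15, -16]
  [-20, -18, -15, -19, -14, -21]
  [-22, -16, -22, -19, -22, -22]
  [-19, -13, -19, -16, -19, -19]
  [-23, -16, -23, -20, -22, -22]
  [-16, -10, -16, -13, -15, -14]
T^⊗4:
  [-23, -19, -23, -20, -22, -22]
  [-26, -24, -22, -25, -23, -27]
  [-30, -23, -30, -27, -29, -29]
  [-27, -20, -27, -24, -26, -26]
  [-30, -24, -30, -27, -30, -30]
  [-23, -17, -23, -20, -23, -23]
Key observation: the optimum is the walk 2->4->2->4->4, with weight (-7) + (-8) + (-7) + (-7) = -29.
Optimal value attained by: walk 2->4->2->4->4.
Answer: (T^⊗4)[2][4] = -29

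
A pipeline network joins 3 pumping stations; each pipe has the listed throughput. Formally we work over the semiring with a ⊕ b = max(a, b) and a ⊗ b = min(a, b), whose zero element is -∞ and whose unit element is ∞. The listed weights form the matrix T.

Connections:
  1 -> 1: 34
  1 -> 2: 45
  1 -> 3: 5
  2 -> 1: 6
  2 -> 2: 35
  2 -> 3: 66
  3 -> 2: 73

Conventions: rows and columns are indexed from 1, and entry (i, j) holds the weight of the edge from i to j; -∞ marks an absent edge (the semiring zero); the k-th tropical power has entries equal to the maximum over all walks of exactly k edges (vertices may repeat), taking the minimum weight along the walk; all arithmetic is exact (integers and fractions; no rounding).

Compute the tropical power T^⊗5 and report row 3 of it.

T^⊗2:
  [34, 35, 45]
  [6, 66, 35]
  [6, 35, 66]
T^⊗3:
  [34, 45, 35]
  [6, 35, 66]
  [6, 66, 35]
T^⊗4:
  [34, 35, 45]
  [6, 66, 35]
  [6, 35, 66]
T^⊗5:
  [34, 45, 35]
  [6, 35, 66]
  [6, 66, 35]
Answer: row 3 of T^⊗5 = [6, 66, 35]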